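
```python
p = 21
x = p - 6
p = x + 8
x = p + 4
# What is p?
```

Trace (tracking p):
p = 21  # -> p = 21
x = p - 6  # -> x = 15
p = x + 8  # -> p = 23
x = p + 4  # -> x = 27

Answer: 23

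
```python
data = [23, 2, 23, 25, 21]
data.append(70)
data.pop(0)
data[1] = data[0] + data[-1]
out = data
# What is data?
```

Answer: [2, 72, 25, 21, 70]

Derivation:
Trace (tracking data):
data = [23, 2, 23, 25, 21]  # -> data = [23, 2, 23, 25, 21]
data.append(70)  # -> data = [23, 2, 23, 25, 21, 70]
data.pop(0)  # -> data = [2, 23, 25, 21, 70]
data[1] = data[0] + data[-1]  # -> data = [2, 72, 25, 21, 70]
out = data  # -> out = [2, 72, 25, 21, 70]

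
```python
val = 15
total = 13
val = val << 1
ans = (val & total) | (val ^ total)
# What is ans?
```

Answer: 31

Derivation:
Trace (tracking ans):
val = 15  # -> val = 15
total = 13  # -> total = 13
val = val << 1  # -> val = 30
ans = val & total | val ^ total  # -> ans = 31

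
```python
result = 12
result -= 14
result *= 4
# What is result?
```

Trace (tracking result):
result = 12  # -> result = 12
result -= 14  # -> result = -2
result *= 4  # -> result = -8

Answer: -8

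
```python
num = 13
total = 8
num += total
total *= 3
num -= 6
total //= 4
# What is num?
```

Trace (tracking num):
num = 13  # -> num = 13
total = 8  # -> total = 8
num += total  # -> num = 21
total *= 3  # -> total = 24
num -= 6  # -> num = 15
total //= 4  # -> total = 6

Answer: 15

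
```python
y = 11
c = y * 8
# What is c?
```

Answer: 88

Derivation:
Trace (tracking c):
y = 11  # -> y = 11
c = y * 8  # -> c = 88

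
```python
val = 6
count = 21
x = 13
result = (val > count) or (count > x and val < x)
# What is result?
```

Answer: True

Derivation:
Trace (tracking result):
val = 6  # -> val = 6
count = 21  # -> count = 21
x = 13  # -> x = 13
result = val > count or (count > x and val < x)  # -> result = True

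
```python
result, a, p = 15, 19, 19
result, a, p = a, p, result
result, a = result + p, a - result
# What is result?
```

Answer: 34

Derivation:
Trace (tracking result):
result, a, p = (15, 19, 19)  # -> result = 15, a = 19, p = 19
result, a, p = (a, p, result)  # -> result = 19, a = 19, p = 15
result, a = (result + p, a - result)  # -> result = 34, a = 0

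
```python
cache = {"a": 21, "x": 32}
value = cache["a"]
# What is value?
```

Trace (tracking value):
cache = {'a': 21, 'x': 32}  # -> cache = {'a': 21, 'x': 32}
value = cache['a']  # -> value = 21

Answer: 21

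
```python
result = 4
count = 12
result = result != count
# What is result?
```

Trace (tracking result):
result = 4  # -> result = 4
count = 12  # -> count = 12
result = result != count  # -> result = True

Answer: True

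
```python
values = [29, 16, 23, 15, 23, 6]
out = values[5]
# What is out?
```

Trace (tracking out):
values = [29, 16, 23, 15, 23, 6]  # -> values = [29, 16, 23, 15, 23, 6]
out = values[5]  # -> out = 6

Answer: 6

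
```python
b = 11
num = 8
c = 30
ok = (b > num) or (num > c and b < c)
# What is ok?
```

Answer: True

Derivation:
Trace (tracking ok):
b = 11  # -> b = 11
num = 8  # -> num = 8
c = 30  # -> c = 30
ok = b > num or (num > c and b < c)  # -> ok = True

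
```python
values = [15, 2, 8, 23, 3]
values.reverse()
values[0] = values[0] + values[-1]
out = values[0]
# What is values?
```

Trace (tracking values):
values = [15, 2, 8, 23, 3]  # -> values = [15, 2, 8, 23, 3]
values.reverse()  # -> values = [3, 23, 8, 2, 15]
values[0] = values[0] + values[-1]  # -> values = [18, 23, 8, 2, 15]
out = values[0]  # -> out = 18

Answer: [18, 23, 8, 2, 15]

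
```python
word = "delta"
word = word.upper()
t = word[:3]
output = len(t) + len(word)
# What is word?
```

Trace (tracking word):
word = 'delta'  # -> word = 'delta'
word = word.upper()  # -> word = 'DELTA'
t = word[:3]  # -> t = 'DEL'
output = len(t) + len(word)  # -> output = 8

Answer: 'DELTA'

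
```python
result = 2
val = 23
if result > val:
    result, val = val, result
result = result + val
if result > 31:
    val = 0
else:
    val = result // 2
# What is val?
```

Answer: 12

Derivation:
Trace (tracking val):
result = 2  # -> result = 2
val = 23  # -> val = 23
if result > val:  # condition is False
result = result + val  # -> result = 25
if result > 31:  # condition is False
else:
    val = result // 2  # -> val = 12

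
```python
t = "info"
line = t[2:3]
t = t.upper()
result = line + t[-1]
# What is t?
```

Answer: 'INFO'

Derivation:
Trace (tracking t):
t = 'info'  # -> t = 'info'
line = t[2:3]  # -> line = 'f'
t = t.upper()  # -> t = 'INFO'
result = line + t[-1]  # -> result = 'fO'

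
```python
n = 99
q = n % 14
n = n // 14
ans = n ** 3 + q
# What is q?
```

Trace (tracking q):
n = 99  # -> n = 99
q = n % 14  # -> q = 1
n = n // 14  # -> n = 7
ans = n ** 3 + q  # -> ans = 344

Answer: 1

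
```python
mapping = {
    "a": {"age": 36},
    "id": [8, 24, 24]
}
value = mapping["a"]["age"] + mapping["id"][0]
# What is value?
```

Trace (tracking value):
mapping = {'a': {'age': 36}, 'id': [8, 24, 24]}  # -> mapping = {'a': {'age': 36}, 'id': [8, 24, 24]}
value = mapping['a']['age'] + mapping['id'][0]  # -> value = 44

Answer: 44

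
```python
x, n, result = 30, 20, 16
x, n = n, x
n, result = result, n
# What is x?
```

Trace (tracking x):
x, n, result = (30, 20, 16)  # -> x = 30, n = 20, result = 16
x, n = (n, x)  # -> x = 20, n = 30
n, result = (result, n)  # -> n = 16, result = 30

Answer: 20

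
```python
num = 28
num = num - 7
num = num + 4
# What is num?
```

Trace (tracking num):
num = 28  # -> num = 28
num = num - 7  # -> num = 21
num = num + 4  # -> num = 25

Answer: 25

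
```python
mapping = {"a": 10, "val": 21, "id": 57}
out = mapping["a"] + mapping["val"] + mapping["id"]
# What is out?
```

Trace (tracking out):
mapping = {'a': 10, 'val': 21, 'id': 57}  # -> mapping = {'a': 10, 'val': 21, 'id': 57}
out = mapping['a'] + mapping['val'] + mapping['id']  # -> out = 88

Answer: 88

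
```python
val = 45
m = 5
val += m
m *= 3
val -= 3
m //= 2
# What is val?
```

Trace (tracking val):
val = 45  # -> val = 45
m = 5  # -> m = 5
val += m  # -> val = 50
m *= 3  # -> m = 15
val -= 3  # -> val = 47
m //= 2  # -> m = 7

Answer: 47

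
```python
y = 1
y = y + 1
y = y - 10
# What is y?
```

Trace (tracking y):
y = 1  # -> y = 1
y = y + 1  # -> y = 2
y = y - 10  # -> y = -8

Answer: -8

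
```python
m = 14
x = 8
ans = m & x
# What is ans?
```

Trace (tracking ans):
m = 14  # -> m = 14
x = 8  # -> x = 8
ans = m & x  # -> ans = 8

Answer: 8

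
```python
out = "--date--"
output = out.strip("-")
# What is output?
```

Trace (tracking output):
out = '--date--'  # -> out = '--date--'
output = out.strip('-')  # -> output = 'date'

Answer: 'date'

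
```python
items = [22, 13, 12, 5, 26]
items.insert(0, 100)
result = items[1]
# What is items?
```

Answer: [100, 22, 13, 12, 5, 26]

Derivation:
Trace (tracking items):
items = [22, 13, 12, 5, 26]  # -> items = [22, 13, 12, 5, 26]
items.insert(0, 100)  # -> items = [100, 22, 13, 12, 5, 26]
result = items[1]  # -> result = 22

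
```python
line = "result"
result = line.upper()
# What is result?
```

Answer: 'RESULT'

Derivation:
Trace (tracking result):
line = 'result'  # -> line = 'result'
result = line.upper()  # -> result = 'RESULT'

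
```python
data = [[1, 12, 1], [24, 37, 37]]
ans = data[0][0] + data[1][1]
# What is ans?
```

Trace (tracking ans):
data = [[1, 12, 1], [24, 37, 37]]  # -> data = [[1, 12, 1], [24, 37, 37]]
ans = data[0][0] + data[1][1]  # -> ans = 38

Answer: 38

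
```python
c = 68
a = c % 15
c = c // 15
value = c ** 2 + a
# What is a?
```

Answer: 8

Derivation:
Trace (tracking a):
c = 68  # -> c = 68
a = c % 15  # -> a = 8
c = c // 15  # -> c = 4
value = c ** 2 + a  # -> value = 24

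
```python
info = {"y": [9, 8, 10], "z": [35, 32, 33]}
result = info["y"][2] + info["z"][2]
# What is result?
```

Answer: 43

Derivation:
Trace (tracking result):
info = {'y': [9, 8, 10], 'z': [35, 32, 33]}  # -> info = {'y': [9, 8, 10], 'z': [35, 32, 33]}
result = info['y'][2] + info['z'][2]  # -> result = 43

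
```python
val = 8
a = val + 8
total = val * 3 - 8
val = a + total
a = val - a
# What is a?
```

Answer: 16

Derivation:
Trace (tracking a):
val = 8  # -> val = 8
a = val + 8  # -> a = 16
total = val * 3 - 8  # -> total = 16
val = a + total  # -> val = 32
a = val - a  # -> a = 16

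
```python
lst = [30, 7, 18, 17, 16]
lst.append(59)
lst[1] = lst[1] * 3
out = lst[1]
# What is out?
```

Answer: 21

Derivation:
Trace (tracking out):
lst = [30, 7, 18, 17, 16]  # -> lst = [30, 7, 18, 17, 16]
lst.append(59)  # -> lst = [30, 7, 18, 17, 16, 59]
lst[1] = lst[1] * 3  # -> lst = [30, 21, 18, 17, 16, 59]
out = lst[1]  # -> out = 21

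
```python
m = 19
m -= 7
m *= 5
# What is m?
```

Trace (tracking m):
m = 19  # -> m = 19
m -= 7  # -> m = 12
m *= 5  # -> m = 60

Answer: 60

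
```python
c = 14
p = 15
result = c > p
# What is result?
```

Trace (tracking result):
c = 14  # -> c = 14
p = 15  # -> p = 15
result = c > p  # -> result = False

Answer: False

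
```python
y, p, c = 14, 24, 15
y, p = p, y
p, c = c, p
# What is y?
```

Trace (tracking y):
y, p, c = (14, 24, 15)  # -> y = 14, p = 24, c = 15
y, p = (p, y)  # -> y = 24, p = 14
p, c = (c, p)  # -> p = 15, c = 14

Answer: 24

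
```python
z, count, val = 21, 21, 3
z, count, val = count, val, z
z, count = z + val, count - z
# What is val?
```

Trace (tracking val):
z, count, val = (21, 21, 3)  # -> z = 21, count = 21, val = 3
z, count, val = (count, val, z)  # -> z = 21, count = 3, val = 21
z, count = (z + val, count - z)  # -> z = 42, count = -18

Answer: 21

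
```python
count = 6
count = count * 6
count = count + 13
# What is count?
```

Answer: 49

Derivation:
Trace (tracking count):
count = 6  # -> count = 6
count = count * 6  # -> count = 36
count = count + 13  # -> count = 49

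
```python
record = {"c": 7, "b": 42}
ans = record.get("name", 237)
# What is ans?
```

Trace (tracking ans):
record = {'c': 7, 'b': 42}  # -> record = {'c': 7, 'b': 42}
ans = record.get('name', 237)  # -> ans = 237

Answer: 237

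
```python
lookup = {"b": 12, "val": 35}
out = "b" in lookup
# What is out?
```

Answer: True

Derivation:
Trace (tracking out):
lookup = {'b': 12, 'val': 35}  # -> lookup = {'b': 12, 'val': 35}
out = 'b' in lookup  # -> out = True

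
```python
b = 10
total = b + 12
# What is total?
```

Answer: 22

Derivation:
Trace (tracking total):
b = 10  # -> b = 10
total = b + 12  # -> total = 22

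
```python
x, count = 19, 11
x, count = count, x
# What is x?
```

Answer: 11

Derivation:
Trace (tracking x):
x, count = (19, 11)  # -> x = 19, count = 11
x, count = (count, x)  # -> x = 11, count = 19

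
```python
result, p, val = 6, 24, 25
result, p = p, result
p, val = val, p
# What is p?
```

Answer: 25

Derivation:
Trace (tracking p):
result, p, val = (6, 24, 25)  # -> result = 6, p = 24, val = 25
result, p = (p, result)  # -> result = 24, p = 6
p, val = (val, p)  # -> p = 25, val = 6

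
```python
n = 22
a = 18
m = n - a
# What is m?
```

Answer: 4

Derivation:
Trace (tracking m):
n = 22  # -> n = 22
a = 18  # -> a = 18
m = n - a  # -> m = 4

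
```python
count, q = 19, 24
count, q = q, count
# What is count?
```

Answer: 24

Derivation:
Trace (tracking count):
count, q = (19, 24)  # -> count = 19, q = 24
count, q = (q, count)  # -> count = 24, q = 19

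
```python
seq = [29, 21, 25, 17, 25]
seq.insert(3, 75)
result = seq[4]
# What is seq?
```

Trace (tracking seq):
seq = [29, 21, 25, 17, 25]  # -> seq = [29, 21, 25, 17, 25]
seq.insert(3, 75)  # -> seq = [29, 21, 25, 75, 17, 25]
result = seq[4]  # -> result = 17

Answer: [29, 21, 25, 75, 17, 25]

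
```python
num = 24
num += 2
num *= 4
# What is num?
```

Answer: 104

Derivation:
Trace (tracking num):
num = 24  # -> num = 24
num += 2  # -> num = 26
num *= 4  # -> num = 104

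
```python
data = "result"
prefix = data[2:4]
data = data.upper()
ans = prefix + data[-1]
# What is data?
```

Trace (tracking data):
data = 'result'  # -> data = 'result'
prefix = data[2:4]  # -> prefix = 'su'
data = data.upper()  # -> data = 'RESULT'
ans = prefix + data[-1]  # -> ans = 'suT'

Answer: 'RESULT'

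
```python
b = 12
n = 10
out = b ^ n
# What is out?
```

Trace (tracking out):
b = 12  # -> b = 12
n = 10  # -> n = 10
out = b ^ n  # -> out = 6

Answer: 6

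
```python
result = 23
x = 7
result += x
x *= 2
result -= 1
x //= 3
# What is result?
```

Answer: 29

Derivation:
Trace (tracking result):
result = 23  # -> result = 23
x = 7  # -> x = 7
result += x  # -> result = 30
x *= 2  # -> x = 14
result -= 1  # -> result = 29
x //= 3  # -> x = 4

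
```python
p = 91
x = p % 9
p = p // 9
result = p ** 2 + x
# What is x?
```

Trace (tracking x):
p = 91  # -> p = 91
x = p % 9  # -> x = 1
p = p // 9  # -> p = 10
result = p ** 2 + x  # -> result = 101

Answer: 1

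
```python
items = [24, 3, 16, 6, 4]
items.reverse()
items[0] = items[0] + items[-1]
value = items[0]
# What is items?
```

Answer: [28, 6, 16, 3, 24]

Derivation:
Trace (tracking items):
items = [24, 3, 16, 6, 4]  # -> items = [24, 3, 16, 6, 4]
items.reverse()  # -> items = [4, 6, 16, 3, 24]
items[0] = items[0] + items[-1]  # -> items = [28, 6, 16, 3, 24]
value = items[0]  # -> value = 28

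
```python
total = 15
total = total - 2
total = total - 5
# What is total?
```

Trace (tracking total):
total = 15  # -> total = 15
total = total - 2  # -> total = 13
total = total - 5  # -> total = 8

Answer: 8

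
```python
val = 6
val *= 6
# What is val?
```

Trace (tracking val):
val = 6  # -> val = 6
val *= 6  # -> val = 36

Answer: 36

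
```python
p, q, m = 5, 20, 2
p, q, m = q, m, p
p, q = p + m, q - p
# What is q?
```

Trace (tracking q):
p, q, m = (5, 20, 2)  # -> p = 5, q = 20, m = 2
p, q, m = (q, m, p)  # -> p = 20, q = 2, m = 5
p, q = (p + m, q - p)  # -> p = 25, q = -18

Answer: -18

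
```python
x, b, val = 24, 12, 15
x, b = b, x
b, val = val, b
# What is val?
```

Answer: 24

Derivation:
Trace (tracking val):
x, b, val = (24, 12, 15)  # -> x = 24, b = 12, val = 15
x, b = (b, x)  # -> x = 12, b = 24
b, val = (val, b)  # -> b = 15, val = 24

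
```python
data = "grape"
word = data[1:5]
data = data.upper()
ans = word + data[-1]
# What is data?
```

Answer: 'GRAPE'

Derivation:
Trace (tracking data):
data = 'grape'  # -> data = 'grape'
word = data[1:5]  # -> word = 'rape'
data = data.upper()  # -> data = 'GRAPE'
ans = word + data[-1]  # -> ans = 'rapeE'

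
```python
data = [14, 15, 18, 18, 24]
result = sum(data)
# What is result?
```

Trace (tracking result):
data = [14, 15, 18, 18, 24]  # -> data = [14, 15, 18, 18, 24]
result = sum(data)  # -> result = 89

Answer: 89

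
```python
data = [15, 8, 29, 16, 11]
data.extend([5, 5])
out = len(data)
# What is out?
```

Answer: 7

Derivation:
Trace (tracking out):
data = [15, 8, 29, 16, 11]  # -> data = [15, 8, 29, 16, 11]
data.extend([5, 5])  # -> data = [15, 8, 29, 16, 11, 5, 5]
out = len(data)  # -> out = 7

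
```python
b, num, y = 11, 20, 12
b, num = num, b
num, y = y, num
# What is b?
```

Trace (tracking b):
b, num, y = (11, 20, 12)  # -> b = 11, num = 20, y = 12
b, num = (num, b)  # -> b = 20, num = 11
num, y = (y, num)  # -> num = 12, y = 11

Answer: 20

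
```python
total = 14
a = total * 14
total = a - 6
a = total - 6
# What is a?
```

Answer: 184

Derivation:
Trace (tracking a):
total = 14  # -> total = 14
a = total * 14  # -> a = 196
total = a - 6  # -> total = 190
a = total - 6  # -> a = 184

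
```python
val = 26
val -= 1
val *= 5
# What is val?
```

Trace (tracking val):
val = 26  # -> val = 26
val -= 1  # -> val = 25
val *= 5  # -> val = 125

Answer: 125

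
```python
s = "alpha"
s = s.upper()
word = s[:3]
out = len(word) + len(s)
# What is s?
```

Answer: 'ALPHA'

Derivation:
Trace (tracking s):
s = 'alpha'  # -> s = 'alpha'
s = s.upper()  # -> s = 'ALPHA'
word = s[:3]  # -> word = 'ALP'
out = len(word) + len(s)  # -> out = 8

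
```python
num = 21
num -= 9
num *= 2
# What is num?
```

Trace (tracking num):
num = 21  # -> num = 21
num -= 9  # -> num = 12
num *= 2  # -> num = 24

Answer: 24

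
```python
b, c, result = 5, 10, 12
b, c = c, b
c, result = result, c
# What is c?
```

Trace (tracking c):
b, c, result = (5, 10, 12)  # -> b = 5, c = 10, result = 12
b, c = (c, b)  # -> b = 10, c = 5
c, result = (result, c)  # -> c = 12, result = 5

Answer: 12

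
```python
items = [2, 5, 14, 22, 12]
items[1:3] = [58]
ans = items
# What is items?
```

Answer: [2, 58, 22, 12]

Derivation:
Trace (tracking items):
items = [2, 5, 14, 22, 12]  # -> items = [2, 5, 14, 22, 12]
items[1:3] = [58]  # -> items = [2, 58, 22, 12]
ans = items  # -> ans = [2, 58, 22, 12]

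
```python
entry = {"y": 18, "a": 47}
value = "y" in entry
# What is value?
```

Trace (tracking value):
entry = {'y': 18, 'a': 47}  # -> entry = {'y': 18, 'a': 47}
value = 'y' in entry  # -> value = True

Answer: True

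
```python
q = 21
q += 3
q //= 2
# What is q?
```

Trace (tracking q):
q = 21  # -> q = 21
q += 3  # -> q = 24
q //= 2  # -> q = 12

Answer: 12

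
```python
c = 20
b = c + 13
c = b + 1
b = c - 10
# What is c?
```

Answer: 34

Derivation:
Trace (tracking c):
c = 20  # -> c = 20
b = c + 13  # -> b = 33
c = b + 1  # -> c = 34
b = c - 10  # -> b = 24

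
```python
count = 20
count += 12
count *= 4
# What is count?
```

Trace (tracking count):
count = 20  # -> count = 20
count += 12  # -> count = 32
count *= 4  # -> count = 128

Answer: 128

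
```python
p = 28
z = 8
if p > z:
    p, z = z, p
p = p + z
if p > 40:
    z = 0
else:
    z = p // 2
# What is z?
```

Answer: 18

Derivation:
Trace (tracking z):
p = 28  # -> p = 28
z = 8  # -> z = 8
if p > z:  # condition is True
    p, z = (z, p)  # -> p = 8, z = 28
p = p + z  # -> p = 36
if p > 40:  # condition is False
else:
    z = p // 2  # -> z = 18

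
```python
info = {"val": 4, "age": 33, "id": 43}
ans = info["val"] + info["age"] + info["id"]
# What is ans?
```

Trace (tracking ans):
info = {'val': 4, 'age': 33, 'id': 43}  # -> info = {'val': 4, 'age': 33, 'id': 43}
ans = info['val'] + info['age'] + info['id']  # -> ans = 80

Answer: 80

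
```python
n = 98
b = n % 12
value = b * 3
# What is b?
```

Trace (tracking b):
n = 98  # -> n = 98
b = n % 12  # -> b = 2
value = b * 3  # -> value = 6

Answer: 2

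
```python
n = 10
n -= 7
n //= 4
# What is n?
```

Answer: 0

Derivation:
Trace (tracking n):
n = 10  # -> n = 10
n -= 7  # -> n = 3
n //= 4  # -> n = 0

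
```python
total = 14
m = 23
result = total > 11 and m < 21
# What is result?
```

Answer: False

Derivation:
Trace (tracking result):
total = 14  # -> total = 14
m = 23  # -> m = 23
result = total > 11 and m < 21  # -> result = False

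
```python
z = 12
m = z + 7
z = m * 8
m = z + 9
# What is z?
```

Answer: 152

Derivation:
Trace (tracking z):
z = 12  # -> z = 12
m = z + 7  # -> m = 19
z = m * 8  # -> z = 152
m = z + 9  # -> m = 161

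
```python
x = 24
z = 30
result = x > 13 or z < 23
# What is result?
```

Trace (tracking result):
x = 24  # -> x = 24
z = 30  # -> z = 30
result = x > 13 or z < 23  # -> result = True

Answer: True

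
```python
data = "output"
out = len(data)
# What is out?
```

Trace (tracking out):
data = 'output'  # -> data = 'output'
out = len(data)  # -> out = 6

Answer: 6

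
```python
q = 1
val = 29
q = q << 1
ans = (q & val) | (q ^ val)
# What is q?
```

Answer: 2

Derivation:
Trace (tracking q):
q = 1  # -> q = 1
val = 29  # -> val = 29
q = q << 1  # -> q = 2
ans = q & val | q ^ val  # -> ans = 31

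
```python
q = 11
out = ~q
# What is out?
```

Answer: -12

Derivation:
Trace (tracking out):
q = 11  # -> q = 11
out = ~q  # -> out = -12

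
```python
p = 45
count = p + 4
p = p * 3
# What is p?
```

Answer: 135

Derivation:
Trace (tracking p):
p = 45  # -> p = 45
count = p + 4  # -> count = 49
p = p * 3  # -> p = 135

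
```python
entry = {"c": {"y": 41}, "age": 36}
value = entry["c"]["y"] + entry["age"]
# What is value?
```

Trace (tracking value):
entry = {'c': {'y': 41}, 'age': 36}  # -> entry = {'c': {'y': 41}, 'age': 36}
value = entry['c']['y'] + entry['age']  # -> value = 77

Answer: 77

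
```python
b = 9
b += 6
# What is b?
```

Trace (tracking b):
b = 9  # -> b = 9
b += 6  # -> b = 15

Answer: 15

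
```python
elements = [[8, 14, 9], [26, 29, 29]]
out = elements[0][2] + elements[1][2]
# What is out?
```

Answer: 38

Derivation:
Trace (tracking out):
elements = [[8, 14, 9], [26, 29, 29]]  # -> elements = [[8, 14, 9], [26, 29, 29]]
out = elements[0][2] + elements[1][2]  # -> out = 38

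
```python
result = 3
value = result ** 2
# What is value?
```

Trace (tracking value):
result = 3  # -> result = 3
value = result ** 2  # -> value = 9

Answer: 9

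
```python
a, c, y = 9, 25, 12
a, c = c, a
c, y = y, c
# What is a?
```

Answer: 25

Derivation:
Trace (tracking a):
a, c, y = (9, 25, 12)  # -> a = 9, c = 25, y = 12
a, c = (c, a)  # -> a = 25, c = 9
c, y = (y, c)  # -> c = 12, y = 9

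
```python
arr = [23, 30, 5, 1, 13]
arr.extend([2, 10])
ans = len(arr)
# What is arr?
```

Answer: [23, 30, 5, 1, 13, 2, 10]

Derivation:
Trace (tracking arr):
arr = [23, 30, 5, 1, 13]  # -> arr = [23, 30, 5, 1, 13]
arr.extend([2, 10])  # -> arr = [23, 30, 5, 1, 13, 2, 10]
ans = len(arr)  # -> ans = 7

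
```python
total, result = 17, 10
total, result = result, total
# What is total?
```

Trace (tracking total):
total, result = (17, 10)  # -> total = 17, result = 10
total, result = (result, total)  # -> total = 10, result = 17

Answer: 10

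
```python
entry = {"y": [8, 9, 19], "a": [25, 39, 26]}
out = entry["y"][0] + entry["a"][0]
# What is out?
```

Trace (tracking out):
entry = {'y': [8, 9, 19], 'a': [25, 39, 26]}  # -> entry = {'y': [8, 9, 19], 'a': [25, 39, 26]}
out = entry['y'][0] + entry['a'][0]  # -> out = 33

Answer: 33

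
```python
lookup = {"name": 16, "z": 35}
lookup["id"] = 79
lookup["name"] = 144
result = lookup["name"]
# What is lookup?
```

Trace (tracking lookup):
lookup = {'name': 16, 'z': 35}  # -> lookup = {'name': 16, 'z': 35}
lookup['id'] = 79  # -> lookup = {'name': 16, 'z': 35, 'id': 79}
lookup['name'] = 144  # -> lookup = {'name': 144, 'z': 35, 'id': 79}
result = lookup['name']  # -> result = 144

Answer: {'name': 144, 'z': 35, 'id': 79}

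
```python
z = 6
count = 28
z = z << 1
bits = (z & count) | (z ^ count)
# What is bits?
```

Answer: 28

Derivation:
Trace (tracking bits):
z = 6  # -> z = 6
count = 28  # -> count = 28
z = z << 1  # -> z = 12
bits = z & count | z ^ count  # -> bits = 28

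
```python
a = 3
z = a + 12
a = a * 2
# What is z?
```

Answer: 15

Derivation:
Trace (tracking z):
a = 3  # -> a = 3
z = a + 12  # -> z = 15
a = a * 2  # -> a = 6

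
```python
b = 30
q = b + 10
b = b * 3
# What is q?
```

Trace (tracking q):
b = 30  # -> b = 30
q = b + 10  # -> q = 40
b = b * 3  # -> b = 90

Answer: 40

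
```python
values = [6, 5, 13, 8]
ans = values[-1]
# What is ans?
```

Answer: 8

Derivation:
Trace (tracking ans):
values = [6, 5, 13, 8]  # -> values = [6, 5, 13, 8]
ans = values[-1]  # -> ans = 8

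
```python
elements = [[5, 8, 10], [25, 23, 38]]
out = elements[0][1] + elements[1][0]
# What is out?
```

Answer: 33

Derivation:
Trace (tracking out):
elements = [[5, 8, 10], [25, 23, 38]]  # -> elements = [[5, 8, 10], [25, 23, 38]]
out = elements[0][1] + elements[1][0]  # -> out = 33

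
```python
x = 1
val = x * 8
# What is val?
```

Answer: 8

Derivation:
Trace (tracking val):
x = 1  # -> x = 1
val = x * 8  # -> val = 8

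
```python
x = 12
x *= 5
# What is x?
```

Answer: 60

Derivation:
Trace (tracking x):
x = 12  # -> x = 12
x *= 5  # -> x = 60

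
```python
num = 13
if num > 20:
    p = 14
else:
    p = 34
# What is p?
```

Trace (tracking p):
num = 13  # -> num = 13
if num > 20:  # condition is False
else:
    p = 34  # -> p = 34

Answer: 34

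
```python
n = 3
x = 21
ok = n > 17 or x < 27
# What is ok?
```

Answer: True

Derivation:
Trace (tracking ok):
n = 3  # -> n = 3
x = 21  # -> x = 21
ok = n > 17 or x < 27  # -> ok = True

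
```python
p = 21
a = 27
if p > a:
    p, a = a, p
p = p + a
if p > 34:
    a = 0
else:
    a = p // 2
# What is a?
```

Trace (tracking a):
p = 21  # -> p = 21
a = 27  # -> a = 27
if p > a:  # condition is False
p = p + a  # -> p = 48
if p > 34:  # condition is True
    a = 0  # -> a = 0

Answer: 0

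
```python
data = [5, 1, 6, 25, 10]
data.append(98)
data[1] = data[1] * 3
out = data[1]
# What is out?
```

Trace (tracking out):
data = [5, 1, 6, 25, 10]  # -> data = [5, 1, 6, 25, 10]
data.append(98)  # -> data = [5, 1, 6, 25, 10, 98]
data[1] = data[1] * 3  # -> data = [5, 3, 6, 25, 10, 98]
out = data[1]  # -> out = 3

Answer: 3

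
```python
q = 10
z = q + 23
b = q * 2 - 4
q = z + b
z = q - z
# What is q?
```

Answer: 49

Derivation:
Trace (tracking q):
q = 10  # -> q = 10
z = q + 23  # -> z = 33
b = q * 2 - 4  # -> b = 16
q = z + b  # -> q = 49
z = q - z  # -> z = 16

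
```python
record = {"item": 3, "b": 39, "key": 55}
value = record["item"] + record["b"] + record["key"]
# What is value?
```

Answer: 97

Derivation:
Trace (tracking value):
record = {'item': 3, 'b': 39, 'key': 55}  # -> record = {'item': 3, 'b': 39, 'key': 55}
value = record['item'] + record['b'] + record['key']  # -> value = 97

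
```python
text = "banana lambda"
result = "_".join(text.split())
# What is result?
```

Trace (tracking result):
text = 'banana lambda'  # -> text = 'banana lambda'
result = '_'.join(text.split())  # -> result = 'banana_lambda'

Answer: 'banana_lambda'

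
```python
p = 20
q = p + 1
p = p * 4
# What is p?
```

Answer: 80

Derivation:
Trace (tracking p):
p = 20  # -> p = 20
q = p + 1  # -> q = 21
p = p * 4  # -> p = 80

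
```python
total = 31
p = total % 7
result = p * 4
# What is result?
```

Answer: 12

Derivation:
Trace (tracking result):
total = 31  # -> total = 31
p = total % 7  # -> p = 3
result = p * 4  # -> result = 12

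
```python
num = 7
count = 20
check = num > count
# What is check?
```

Trace (tracking check):
num = 7  # -> num = 7
count = 20  # -> count = 20
check = num > count  # -> check = False

Answer: False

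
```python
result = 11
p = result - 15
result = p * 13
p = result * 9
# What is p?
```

Answer: -468

Derivation:
Trace (tracking p):
result = 11  # -> result = 11
p = result - 15  # -> p = -4
result = p * 13  # -> result = -52
p = result * 9  # -> p = -468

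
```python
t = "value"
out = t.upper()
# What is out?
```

Answer: 'VALUE'

Derivation:
Trace (tracking out):
t = 'value'  # -> t = 'value'
out = t.upper()  # -> out = 'VALUE'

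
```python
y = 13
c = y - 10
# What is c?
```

Answer: 3

Derivation:
Trace (tracking c):
y = 13  # -> y = 13
c = y - 10  # -> c = 3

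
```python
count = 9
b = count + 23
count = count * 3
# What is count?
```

Answer: 27

Derivation:
Trace (tracking count):
count = 9  # -> count = 9
b = count + 23  # -> b = 32
count = count * 3  # -> count = 27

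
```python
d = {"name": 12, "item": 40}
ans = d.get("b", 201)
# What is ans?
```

Trace (tracking ans):
d = {'name': 12, 'item': 40}  # -> d = {'name': 12, 'item': 40}
ans = d.get('b', 201)  # -> ans = 201

Answer: 201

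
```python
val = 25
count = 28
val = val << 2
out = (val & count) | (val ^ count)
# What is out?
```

Answer: 124

Derivation:
Trace (tracking out):
val = 25  # -> val = 25
count = 28  # -> count = 28
val = val << 2  # -> val = 100
out = val & count | val ^ count  # -> out = 124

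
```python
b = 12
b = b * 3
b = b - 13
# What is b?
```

Trace (tracking b):
b = 12  # -> b = 12
b = b * 3  # -> b = 36
b = b - 13  # -> b = 23

Answer: 23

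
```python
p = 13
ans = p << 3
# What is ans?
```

Answer: 104

Derivation:
Trace (tracking ans):
p = 13  # -> p = 13
ans = p << 3  # -> ans = 104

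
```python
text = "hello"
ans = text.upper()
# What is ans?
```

Answer: 'HELLO'

Derivation:
Trace (tracking ans):
text = 'hello'  # -> text = 'hello'
ans = text.upper()  # -> ans = 'HELLO'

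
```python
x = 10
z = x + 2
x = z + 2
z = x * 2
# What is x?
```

Answer: 14

Derivation:
Trace (tracking x):
x = 10  # -> x = 10
z = x + 2  # -> z = 12
x = z + 2  # -> x = 14
z = x * 2  # -> z = 28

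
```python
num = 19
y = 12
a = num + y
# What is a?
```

Answer: 31

Derivation:
Trace (tracking a):
num = 19  # -> num = 19
y = 12  # -> y = 12
a = num + y  # -> a = 31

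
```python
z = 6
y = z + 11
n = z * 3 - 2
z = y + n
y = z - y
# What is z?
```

Answer: 33

Derivation:
Trace (tracking z):
z = 6  # -> z = 6
y = z + 11  # -> y = 17
n = z * 3 - 2  # -> n = 16
z = y + n  # -> z = 33
y = z - y  # -> y = 16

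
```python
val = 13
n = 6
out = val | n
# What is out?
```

Trace (tracking out):
val = 13  # -> val = 13
n = 6  # -> n = 6
out = val | n  # -> out = 15

Answer: 15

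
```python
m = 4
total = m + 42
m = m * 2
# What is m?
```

Answer: 8

Derivation:
Trace (tracking m):
m = 4  # -> m = 4
total = m + 42  # -> total = 46
m = m * 2  # -> m = 8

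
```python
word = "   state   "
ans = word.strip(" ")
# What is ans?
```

Answer: 'state'

Derivation:
Trace (tracking ans):
word = '   state   '  # -> word = '   state   '
ans = word.strip(' ')  # -> ans = 'state'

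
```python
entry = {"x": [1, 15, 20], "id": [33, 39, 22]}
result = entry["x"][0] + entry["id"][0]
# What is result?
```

Answer: 34

Derivation:
Trace (tracking result):
entry = {'x': [1, 15, 20], 'id': [33, 39, 22]}  # -> entry = {'x': [1, 15, 20], 'id': [33, 39, 22]}
result = entry['x'][0] + entry['id'][0]  # -> result = 34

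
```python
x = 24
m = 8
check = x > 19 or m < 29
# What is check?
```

Answer: True

Derivation:
Trace (tracking check):
x = 24  # -> x = 24
m = 8  # -> m = 8
check = x > 19 or m < 29  # -> check = True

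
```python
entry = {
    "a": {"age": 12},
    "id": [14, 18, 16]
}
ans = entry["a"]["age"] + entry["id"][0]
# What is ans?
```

Trace (tracking ans):
entry = {'a': {'age': 12}, 'id': [14, 18, 16]}  # -> entry = {'a': {'age': 12}, 'id': [14, 18, 16]}
ans = entry['a']['age'] + entry['id'][0]  # -> ans = 26

Answer: 26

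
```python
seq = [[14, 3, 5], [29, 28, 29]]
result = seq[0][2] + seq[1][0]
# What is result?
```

Answer: 34

Derivation:
Trace (tracking result):
seq = [[14, 3, 5], [29, 28, 29]]  # -> seq = [[14, 3, 5], [29, 28, 29]]
result = seq[0][2] + seq[1][0]  # -> result = 34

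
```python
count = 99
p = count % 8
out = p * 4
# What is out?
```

Trace (tracking out):
count = 99  # -> count = 99
p = count % 8  # -> p = 3
out = p * 4  # -> out = 12

Answer: 12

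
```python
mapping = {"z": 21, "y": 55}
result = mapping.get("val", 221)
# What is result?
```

Answer: 221

Derivation:
Trace (tracking result):
mapping = {'z': 21, 'y': 55}  # -> mapping = {'z': 21, 'y': 55}
result = mapping.get('val', 221)  # -> result = 221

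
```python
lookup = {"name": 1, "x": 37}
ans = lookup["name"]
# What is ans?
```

Answer: 1

Derivation:
Trace (tracking ans):
lookup = {'name': 1, 'x': 37}  # -> lookup = {'name': 1, 'x': 37}
ans = lookup['name']  # -> ans = 1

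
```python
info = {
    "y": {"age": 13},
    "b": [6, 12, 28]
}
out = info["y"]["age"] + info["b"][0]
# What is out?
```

Trace (tracking out):
info = {'y': {'age': 13}, 'b': [6, 12, 28]}  # -> info = {'y': {'age': 13}, 'b': [6, 12, 28]}
out = info['y']['age'] + info['b'][0]  # -> out = 19

Answer: 19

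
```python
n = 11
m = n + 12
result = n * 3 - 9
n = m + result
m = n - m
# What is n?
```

Answer: 47

Derivation:
Trace (tracking n):
n = 11  # -> n = 11
m = n + 12  # -> m = 23
result = n * 3 - 9  # -> result = 24
n = m + result  # -> n = 47
m = n - m  # -> m = 24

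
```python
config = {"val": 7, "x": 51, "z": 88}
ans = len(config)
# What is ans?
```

Answer: 3

Derivation:
Trace (tracking ans):
config = {'val': 7, 'x': 51, 'z': 88}  # -> config = {'val': 7, 'x': 51, 'z': 88}
ans = len(config)  # -> ans = 3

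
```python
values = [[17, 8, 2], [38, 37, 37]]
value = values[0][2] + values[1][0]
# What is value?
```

Answer: 40

Derivation:
Trace (tracking value):
values = [[17, 8, 2], [38, 37, 37]]  # -> values = [[17, 8, 2], [38, 37, 37]]
value = values[0][2] + values[1][0]  # -> value = 40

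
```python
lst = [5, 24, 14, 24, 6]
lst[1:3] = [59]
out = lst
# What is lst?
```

Trace (tracking lst):
lst = [5, 24, 14, 24, 6]  # -> lst = [5, 24, 14, 24, 6]
lst[1:3] = [59]  # -> lst = [5, 59, 24, 6]
out = lst  # -> out = [5, 59, 24, 6]

Answer: [5, 59, 24, 6]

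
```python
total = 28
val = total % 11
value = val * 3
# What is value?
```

Answer: 18

Derivation:
Trace (tracking value):
total = 28  # -> total = 28
val = total % 11  # -> val = 6
value = val * 3  # -> value = 18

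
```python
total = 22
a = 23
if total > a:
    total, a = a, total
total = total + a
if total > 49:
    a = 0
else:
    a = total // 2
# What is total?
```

Trace (tracking total):
total = 22  # -> total = 22
a = 23  # -> a = 23
if total > a:  # condition is False
total = total + a  # -> total = 45
if total > 49:  # condition is False
else:
    a = total // 2  # -> a = 22

Answer: 45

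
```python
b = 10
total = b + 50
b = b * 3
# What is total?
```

Trace (tracking total):
b = 10  # -> b = 10
total = b + 50  # -> total = 60
b = b * 3  # -> b = 30

Answer: 60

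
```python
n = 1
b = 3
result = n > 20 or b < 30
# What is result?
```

Answer: True

Derivation:
Trace (tracking result):
n = 1  # -> n = 1
b = 3  # -> b = 3
result = n > 20 or b < 30  # -> result = True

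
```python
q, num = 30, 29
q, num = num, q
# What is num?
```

Trace (tracking num):
q, num = (30, 29)  # -> q = 30, num = 29
q, num = (num, q)  # -> q = 29, num = 30

Answer: 30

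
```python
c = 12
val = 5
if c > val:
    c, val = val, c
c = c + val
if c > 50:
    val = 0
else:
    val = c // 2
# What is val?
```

Answer: 8

Derivation:
Trace (tracking val):
c = 12  # -> c = 12
val = 5  # -> val = 5
if c > val:  # condition is True
    c, val = (val, c)  # -> c = 5, val = 12
c = c + val  # -> c = 17
if c > 50:  # condition is False
else:
    val = c // 2  # -> val = 8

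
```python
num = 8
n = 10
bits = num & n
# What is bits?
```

Trace (tracking bits):
num = 8  # -> num = 8
n = 10  # -> n = 10
bits = num & n  # -> bits = 8

Answer: 8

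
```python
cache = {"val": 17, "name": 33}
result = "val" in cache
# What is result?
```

Answer: True

Derivation:
Trace (tracking result):
cache = {'val': 17, 'name': 33}  # -> cache = {'val': 17, 'name': 33}
result = 'val' in cache  # -> result = True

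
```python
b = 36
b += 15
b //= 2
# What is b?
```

Answer: 25

Derivation:
Trace (tracking b):
b = 36  # -> b = 36
b += 15  # -> b = 51
b //= 2  # -> b = 25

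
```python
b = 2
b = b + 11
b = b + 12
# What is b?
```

Answer: 25

Derivation:
Trace (tracking b):
b = 2  # -> b = 2
b = b + 11  # -> b = 13
b = b + 12  # -> b = 25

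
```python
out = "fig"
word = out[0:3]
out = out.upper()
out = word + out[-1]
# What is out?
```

Answer: 'figG'

Derivation:
Trace (tracking out):
out = 'fig'  # -> out = 'fig'
word = out[0:3]  # -> word = 'fig'
out = out.upper()  # -> out = 'FIG'
out = word + out[-1]  # -> out = 'figG'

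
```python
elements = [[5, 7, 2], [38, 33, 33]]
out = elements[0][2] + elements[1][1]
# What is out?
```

Trace (tracking out):
elements = [[5, 7, 2], [38, 33, 33]]  # -> elements = [[5, 7, 2], [38, 33, 33]]
out = elements[0][2] + elements[1][1]  # -> out = 35

Answer: 35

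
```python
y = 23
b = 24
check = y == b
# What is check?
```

Trace (tracking check):
y = 23  # -> y = 23
b = 24  # -> b = 24
check = y == b  # -> check = False

Answer: False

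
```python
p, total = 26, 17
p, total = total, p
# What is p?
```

Trace (tracking p):
p, total = (26, 17)  # -> p = 26, total = 17
p, total = (total, p)  # -> p = 17, total = 26

Answer: 17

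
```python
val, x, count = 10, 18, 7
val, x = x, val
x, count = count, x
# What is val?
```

Trace (tracking val):
val, x, count = (10, 18, 7)  # -> val = 10, x = 18, count = 7
val, x = (x, val)  # -> val = 18, x = 10
x, count = (count, x)  # -> x = 7, count = 10

Answer: 18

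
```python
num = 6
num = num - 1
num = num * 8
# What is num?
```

Answer: 40

Derivation:
Trace (tracking num):
num = 6  # -> num = 6
num = num - 1  # -> num = 5
num = num * 8  # -> num = 40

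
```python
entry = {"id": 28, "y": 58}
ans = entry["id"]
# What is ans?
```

Trace (tracking ans):
entry = {'id': 28, 'y': 58}  # -> entry = {'id': 28, 'y': 58}
ans = entry['id']  # -> ans = 28

Answer: 28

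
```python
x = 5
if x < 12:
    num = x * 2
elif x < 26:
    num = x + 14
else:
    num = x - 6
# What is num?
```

Trace (tracking num):
x = 5  # -> x = 5
if x < 12:  # condition is True
    num = x * 2  # -> num = 10

Answer: 10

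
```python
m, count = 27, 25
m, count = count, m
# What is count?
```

Trace (tracking count):
m, count = (27, 25)  # -> m = 27, count = 25
m, count = (count, m)  # -> m = 25, count = 27

Answer: 27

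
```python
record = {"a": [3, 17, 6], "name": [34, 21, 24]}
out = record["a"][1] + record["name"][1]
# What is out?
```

Answer: 38

Derivation:
Trace (tracking out):
record = {'a': [3, 17, 6], 'name': [34, 21, 24]}  # -> record = {'a': [3, 17, 6], 'name': [34, 21, 24]}
out = record['a'][1] + record['name'][1]  # -> out = 38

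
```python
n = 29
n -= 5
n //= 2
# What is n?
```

Trace (tracking n):
n = 29  # -> n = 29
n -= 5  # -> n = 24
n //= 2  # -> n = 12

Answer: 12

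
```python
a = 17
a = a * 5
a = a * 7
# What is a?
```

Answer: 595

Derivation:
Trace (tracking a):
a = 17  # -> a = 17
a = a * 5  # -> a = 85
a = a * 7  # -> a = 595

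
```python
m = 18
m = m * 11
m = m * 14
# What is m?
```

Answer: 2772

Derivation:
Trace (tracking m):
m = 18  # -> m = 18
m = m * 11  # -> m = 198
m = m * 14  # -> m = 2772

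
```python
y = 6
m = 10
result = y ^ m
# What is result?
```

Answer: 12

Derivation:
Trace (tracking result):
y = 6  # -> y = 6
m = 10  # -> m = 10
result = y ^ m  # -> result = 12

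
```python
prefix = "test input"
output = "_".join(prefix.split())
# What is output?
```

Answer: 'test_input'

Derivation:
Trace (tracking output):
prefix = 'test input'  # -> prefix = 'test input'
output = '_'.join(prefix.split())  # -> output = 'test_input'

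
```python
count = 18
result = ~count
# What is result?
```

Answer: -19

Derivation:
Trace (tracking result):
count = 18  # -> count = 18
result = ~count  # -> result = -19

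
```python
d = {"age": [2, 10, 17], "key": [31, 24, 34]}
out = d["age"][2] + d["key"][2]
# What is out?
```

Trace (tracking out):
d = {'age': [2, 10, 17], 'key': [31, 24, 34]}  # -> d = {'age': [2, 10, 17], 'key': [31, 24, 34]}
out = d['age'][2] + d['key'][2]  # -> out = 51

Answer: 51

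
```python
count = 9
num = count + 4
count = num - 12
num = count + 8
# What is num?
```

Answer: 9

Derivation:
Trace (tracking num):
count = 9  # -> count = 9
num = count + 4  # -> num = 13
count = num - 12  # -> count = 1
num = count + 8  # -> num = 9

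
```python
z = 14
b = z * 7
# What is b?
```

Answer: 98

Derivation:
Trace (tracking b):
z = 14  # -> z = 14
b = z * 7  # -> b = 98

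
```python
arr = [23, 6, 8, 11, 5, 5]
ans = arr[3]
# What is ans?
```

Trace (tracking ans):
arr = [23, 6, 8, 11, 5, 5]  # -> arr = [23, 6, 8, 11, 5, 5]
ans = arr[3]  # -> ans = 11

Answer: 11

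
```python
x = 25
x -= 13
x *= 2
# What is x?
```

Answer: 24

Derivation:
Trace (tracking x):
x = 25  # -> x = 25
x -= 13  # -> x = 12
x *= 2  # -> x = 24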